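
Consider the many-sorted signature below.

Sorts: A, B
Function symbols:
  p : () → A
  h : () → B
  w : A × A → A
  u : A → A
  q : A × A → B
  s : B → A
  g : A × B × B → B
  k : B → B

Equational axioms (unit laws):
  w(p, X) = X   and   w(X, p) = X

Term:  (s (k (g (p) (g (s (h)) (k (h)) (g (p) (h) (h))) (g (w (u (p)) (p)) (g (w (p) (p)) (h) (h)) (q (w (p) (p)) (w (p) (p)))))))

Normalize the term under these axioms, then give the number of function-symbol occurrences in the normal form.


size = 23

1. (s (k (g (p) (g (s (h)) (k (h)) (g (p) (h) (h))) (g (w (u (p)) (p)) (g (w (p) (p)) (h) (h)) (q (w (p) (p)) (w (p) (p)))))))  →  (s (k (g (p) (g (s (h)) (k (h)) (g (p) (h) (h))) (g (u (p)) (g (w (p) (p)) (h) (h)) (q (w (p) (p)) (w (p) (p)))))))
2. (s (k (g (p) (g (s (h)) (k (h)) (g (p) (h) (h))) (g (u (p)) (g (w (p) (p)) (h) (h)) (q (w (p) (p)) (w (p) (p)))))))  →  (s (k (g (p) (g (s (h)) (k (h)) (g (p) (h) (h))) (g (u (p)) (g (p) (h) (h)) (q (w (p) (p)) (w (p) (p)))))))
3. (s (k (g (p) (g (s (h)) (k (h)) (g (p) (h) (h))) (g (u (p)) (g (p) (h) (h)) (q (w (p) (p)) (w (p) (p)))))))  →  (s (k (g (p) (g (s (h)) (k (h)) (g (p) (h) (h))) (g (u (p)) (g (p) (h) (h)) (q (p) (w (p) (p)))))))
4. (s (k (g (p) (g (s (h)) (k (h)) (g (p) (h) (h))) (g (u (p)) (g (p) (h) (h)) (q (p) (w (p) (p)))))))  →  (s (k (g (p) (g (s (h)) (k (h)) (g (p) (h) (h))) (g (u (p)) (g (p) (h) (h)) (q (p) (p))))))
normal form: (s (k (g (p) (g (s (h)) (k (h)) (g (p) (h) (h))) (g (u (p)) (g (p) (h) (h)) (q (p) (p))))))


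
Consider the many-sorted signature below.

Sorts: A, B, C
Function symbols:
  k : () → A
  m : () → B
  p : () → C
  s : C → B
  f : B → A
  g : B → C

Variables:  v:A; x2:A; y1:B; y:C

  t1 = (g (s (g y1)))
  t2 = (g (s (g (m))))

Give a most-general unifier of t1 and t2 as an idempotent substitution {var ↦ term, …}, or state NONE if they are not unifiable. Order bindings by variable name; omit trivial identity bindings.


{y1 ↦ (m)}


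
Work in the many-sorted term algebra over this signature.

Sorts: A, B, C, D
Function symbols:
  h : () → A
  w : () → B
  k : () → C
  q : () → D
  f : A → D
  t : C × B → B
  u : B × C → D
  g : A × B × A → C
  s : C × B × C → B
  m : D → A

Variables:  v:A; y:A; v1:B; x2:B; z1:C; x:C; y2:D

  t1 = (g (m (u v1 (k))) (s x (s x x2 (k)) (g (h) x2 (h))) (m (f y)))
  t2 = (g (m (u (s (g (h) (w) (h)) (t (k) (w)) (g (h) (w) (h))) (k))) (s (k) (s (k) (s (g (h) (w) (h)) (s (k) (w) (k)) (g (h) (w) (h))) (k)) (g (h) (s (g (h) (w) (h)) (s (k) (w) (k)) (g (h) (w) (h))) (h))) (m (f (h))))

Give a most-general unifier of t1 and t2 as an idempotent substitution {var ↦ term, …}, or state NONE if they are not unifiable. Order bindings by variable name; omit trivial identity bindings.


{v1 ↦ (s (g (h) (w) (h)) (t (k) (w)) (g (h) (w) (h))), x ↦ (k), x2 ↦ (s (g (h) (w) (h)) (s (k) (w) (k)) (g (h) (w) (h))), y ↦ (h)}


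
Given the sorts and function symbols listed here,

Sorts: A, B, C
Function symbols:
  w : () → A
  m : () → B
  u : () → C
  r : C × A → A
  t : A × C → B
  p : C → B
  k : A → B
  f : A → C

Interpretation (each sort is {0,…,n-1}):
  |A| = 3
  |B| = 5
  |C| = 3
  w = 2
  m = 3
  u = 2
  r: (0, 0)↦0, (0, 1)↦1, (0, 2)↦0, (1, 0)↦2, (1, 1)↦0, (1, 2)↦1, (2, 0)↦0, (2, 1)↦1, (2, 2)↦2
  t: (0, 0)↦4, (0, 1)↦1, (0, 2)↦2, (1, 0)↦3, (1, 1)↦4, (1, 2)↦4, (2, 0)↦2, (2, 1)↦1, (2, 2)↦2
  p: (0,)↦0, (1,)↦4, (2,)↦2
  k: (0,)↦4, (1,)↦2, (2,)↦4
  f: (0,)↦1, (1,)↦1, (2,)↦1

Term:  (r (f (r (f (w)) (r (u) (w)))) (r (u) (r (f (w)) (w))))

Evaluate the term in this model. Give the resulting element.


  w = 2
  (f (w)) = f(2,) = 1
  u = 2
  w = 2
  (r (u) (w)) = r(2, 2) = 2
  (r (f (w)) (r (u) (w))) = r(1, 2) = 1
  (f (r (f (w)) (r (u) (w)))) = f(1,) = 1
  u = 2
  w = 2
  (f (w)) = f(2,) = 1
  w = 2
  (r (f (w)) (w)) = r(1, 2) = 1
  (r (u) (r (f (w)) (w))) = r(2, 1) = 1
  (r (f (r (f (w)) (r (u) (w)))) (r (u) (r (f (w)) (w)))) = r(1, 1) = 0

value = 0


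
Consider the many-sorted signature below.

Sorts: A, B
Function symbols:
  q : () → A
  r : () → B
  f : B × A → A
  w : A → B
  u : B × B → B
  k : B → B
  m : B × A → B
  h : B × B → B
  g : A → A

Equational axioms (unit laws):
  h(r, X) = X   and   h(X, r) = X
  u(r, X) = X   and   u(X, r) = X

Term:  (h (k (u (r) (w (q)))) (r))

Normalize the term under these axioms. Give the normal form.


normal form = (k (w (q)))

1. (h (k (u (r) (w (q)))) (r))  →  (k (u (r) (w (q))))
2. (k (u (r) (w (q))))  →  (k (w (q)))


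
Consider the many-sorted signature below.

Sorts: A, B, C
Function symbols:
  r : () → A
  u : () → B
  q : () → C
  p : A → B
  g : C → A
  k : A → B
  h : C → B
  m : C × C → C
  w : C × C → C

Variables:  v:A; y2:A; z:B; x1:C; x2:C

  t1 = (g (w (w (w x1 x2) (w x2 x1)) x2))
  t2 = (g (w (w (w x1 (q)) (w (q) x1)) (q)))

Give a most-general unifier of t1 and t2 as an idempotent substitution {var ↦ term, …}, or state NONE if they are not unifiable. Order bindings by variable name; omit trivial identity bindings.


{x2 ↦ (q)}


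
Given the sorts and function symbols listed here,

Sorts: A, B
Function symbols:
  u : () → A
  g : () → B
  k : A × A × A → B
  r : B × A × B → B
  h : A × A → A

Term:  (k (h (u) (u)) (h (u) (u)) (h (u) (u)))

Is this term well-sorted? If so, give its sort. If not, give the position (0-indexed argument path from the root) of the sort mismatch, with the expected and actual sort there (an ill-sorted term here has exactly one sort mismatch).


    (u) : A
    (u) : A
  (h (u) (u)) : A
    (u) : A
    (u) : A
  (h (u) (u)) : A
    (u) : A
    (u) : A
  (h (u) (u)) : A
(k (h (u) (u)) (h (u) (u)) (h (u) (u))) : B

well-sorted; sort = B


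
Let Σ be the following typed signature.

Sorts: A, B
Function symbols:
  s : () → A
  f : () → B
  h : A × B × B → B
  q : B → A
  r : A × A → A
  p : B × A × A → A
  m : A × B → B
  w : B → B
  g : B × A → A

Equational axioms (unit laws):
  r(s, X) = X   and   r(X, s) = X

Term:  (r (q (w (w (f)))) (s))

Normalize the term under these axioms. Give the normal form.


1. (r (q (w (w (f)))) (s))  →  (q (w (w (f))))

normal form = (q (w (w (f))))


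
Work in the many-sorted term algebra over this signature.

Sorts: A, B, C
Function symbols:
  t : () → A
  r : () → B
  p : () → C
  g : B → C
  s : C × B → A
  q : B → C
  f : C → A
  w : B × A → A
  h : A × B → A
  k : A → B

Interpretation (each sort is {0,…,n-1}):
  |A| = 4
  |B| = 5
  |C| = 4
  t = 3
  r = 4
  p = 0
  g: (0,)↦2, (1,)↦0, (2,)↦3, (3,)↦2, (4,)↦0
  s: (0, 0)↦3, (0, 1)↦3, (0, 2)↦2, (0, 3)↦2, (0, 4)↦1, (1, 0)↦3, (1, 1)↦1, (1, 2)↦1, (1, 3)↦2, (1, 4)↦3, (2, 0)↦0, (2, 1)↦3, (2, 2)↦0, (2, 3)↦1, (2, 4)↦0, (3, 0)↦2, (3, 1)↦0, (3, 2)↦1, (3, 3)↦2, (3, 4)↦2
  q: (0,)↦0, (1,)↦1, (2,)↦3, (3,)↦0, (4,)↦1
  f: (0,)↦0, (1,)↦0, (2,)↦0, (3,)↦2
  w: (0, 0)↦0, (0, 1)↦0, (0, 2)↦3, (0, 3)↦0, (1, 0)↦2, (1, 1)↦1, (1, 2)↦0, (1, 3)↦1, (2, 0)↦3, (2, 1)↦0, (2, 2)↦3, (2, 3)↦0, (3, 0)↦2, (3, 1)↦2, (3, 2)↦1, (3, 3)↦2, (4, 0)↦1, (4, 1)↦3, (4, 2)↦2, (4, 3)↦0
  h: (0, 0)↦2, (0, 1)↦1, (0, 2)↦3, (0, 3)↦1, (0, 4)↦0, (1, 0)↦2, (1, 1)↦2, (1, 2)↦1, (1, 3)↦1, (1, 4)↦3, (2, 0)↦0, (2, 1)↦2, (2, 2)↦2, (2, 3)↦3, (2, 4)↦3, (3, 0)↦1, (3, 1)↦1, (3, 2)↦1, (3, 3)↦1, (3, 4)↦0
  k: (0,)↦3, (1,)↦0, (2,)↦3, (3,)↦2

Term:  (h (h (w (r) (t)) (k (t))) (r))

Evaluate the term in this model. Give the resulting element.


  r = 4
  t = 3
  (w (r) (t)) = w(4, 3) = 0
  t = 3
  (k (t)) = k(3,) = 2
  (h (w (r) (t)) (k (t))) = h(0, 2) = 3
  r = 4
  (h (h (w (r) (t)) (k (t))) (r)) = h(3, 4) = 0

value = 0


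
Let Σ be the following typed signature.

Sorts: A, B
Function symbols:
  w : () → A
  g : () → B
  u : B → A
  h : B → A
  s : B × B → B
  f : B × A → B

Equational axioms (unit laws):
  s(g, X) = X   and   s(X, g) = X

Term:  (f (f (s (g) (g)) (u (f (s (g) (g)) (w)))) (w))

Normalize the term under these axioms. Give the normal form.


normal form = (f (f (g) (u (f (g) (w)))) (w))

1. (f (f (s (g) (g)) (u (f (s (g) (g)) (w)))) (w))  →  (f (f (g) (u (f (s (g) (g)) (w)))) (w))
2. (f (f (g) (u (f (s (g) (g)) (w)))) (w))  →  (f (f (g) (u (f (g) (w)))) (w))


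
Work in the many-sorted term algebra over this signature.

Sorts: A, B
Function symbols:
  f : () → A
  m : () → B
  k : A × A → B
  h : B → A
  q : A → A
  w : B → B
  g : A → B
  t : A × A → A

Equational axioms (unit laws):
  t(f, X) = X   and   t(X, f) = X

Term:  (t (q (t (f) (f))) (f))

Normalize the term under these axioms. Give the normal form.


1. (t (q (t (f) (f))) (f))  →  (q (t (f) (f)))
2. (q (t (f) (f)))  →  (q (f))

normal form = (q (f))


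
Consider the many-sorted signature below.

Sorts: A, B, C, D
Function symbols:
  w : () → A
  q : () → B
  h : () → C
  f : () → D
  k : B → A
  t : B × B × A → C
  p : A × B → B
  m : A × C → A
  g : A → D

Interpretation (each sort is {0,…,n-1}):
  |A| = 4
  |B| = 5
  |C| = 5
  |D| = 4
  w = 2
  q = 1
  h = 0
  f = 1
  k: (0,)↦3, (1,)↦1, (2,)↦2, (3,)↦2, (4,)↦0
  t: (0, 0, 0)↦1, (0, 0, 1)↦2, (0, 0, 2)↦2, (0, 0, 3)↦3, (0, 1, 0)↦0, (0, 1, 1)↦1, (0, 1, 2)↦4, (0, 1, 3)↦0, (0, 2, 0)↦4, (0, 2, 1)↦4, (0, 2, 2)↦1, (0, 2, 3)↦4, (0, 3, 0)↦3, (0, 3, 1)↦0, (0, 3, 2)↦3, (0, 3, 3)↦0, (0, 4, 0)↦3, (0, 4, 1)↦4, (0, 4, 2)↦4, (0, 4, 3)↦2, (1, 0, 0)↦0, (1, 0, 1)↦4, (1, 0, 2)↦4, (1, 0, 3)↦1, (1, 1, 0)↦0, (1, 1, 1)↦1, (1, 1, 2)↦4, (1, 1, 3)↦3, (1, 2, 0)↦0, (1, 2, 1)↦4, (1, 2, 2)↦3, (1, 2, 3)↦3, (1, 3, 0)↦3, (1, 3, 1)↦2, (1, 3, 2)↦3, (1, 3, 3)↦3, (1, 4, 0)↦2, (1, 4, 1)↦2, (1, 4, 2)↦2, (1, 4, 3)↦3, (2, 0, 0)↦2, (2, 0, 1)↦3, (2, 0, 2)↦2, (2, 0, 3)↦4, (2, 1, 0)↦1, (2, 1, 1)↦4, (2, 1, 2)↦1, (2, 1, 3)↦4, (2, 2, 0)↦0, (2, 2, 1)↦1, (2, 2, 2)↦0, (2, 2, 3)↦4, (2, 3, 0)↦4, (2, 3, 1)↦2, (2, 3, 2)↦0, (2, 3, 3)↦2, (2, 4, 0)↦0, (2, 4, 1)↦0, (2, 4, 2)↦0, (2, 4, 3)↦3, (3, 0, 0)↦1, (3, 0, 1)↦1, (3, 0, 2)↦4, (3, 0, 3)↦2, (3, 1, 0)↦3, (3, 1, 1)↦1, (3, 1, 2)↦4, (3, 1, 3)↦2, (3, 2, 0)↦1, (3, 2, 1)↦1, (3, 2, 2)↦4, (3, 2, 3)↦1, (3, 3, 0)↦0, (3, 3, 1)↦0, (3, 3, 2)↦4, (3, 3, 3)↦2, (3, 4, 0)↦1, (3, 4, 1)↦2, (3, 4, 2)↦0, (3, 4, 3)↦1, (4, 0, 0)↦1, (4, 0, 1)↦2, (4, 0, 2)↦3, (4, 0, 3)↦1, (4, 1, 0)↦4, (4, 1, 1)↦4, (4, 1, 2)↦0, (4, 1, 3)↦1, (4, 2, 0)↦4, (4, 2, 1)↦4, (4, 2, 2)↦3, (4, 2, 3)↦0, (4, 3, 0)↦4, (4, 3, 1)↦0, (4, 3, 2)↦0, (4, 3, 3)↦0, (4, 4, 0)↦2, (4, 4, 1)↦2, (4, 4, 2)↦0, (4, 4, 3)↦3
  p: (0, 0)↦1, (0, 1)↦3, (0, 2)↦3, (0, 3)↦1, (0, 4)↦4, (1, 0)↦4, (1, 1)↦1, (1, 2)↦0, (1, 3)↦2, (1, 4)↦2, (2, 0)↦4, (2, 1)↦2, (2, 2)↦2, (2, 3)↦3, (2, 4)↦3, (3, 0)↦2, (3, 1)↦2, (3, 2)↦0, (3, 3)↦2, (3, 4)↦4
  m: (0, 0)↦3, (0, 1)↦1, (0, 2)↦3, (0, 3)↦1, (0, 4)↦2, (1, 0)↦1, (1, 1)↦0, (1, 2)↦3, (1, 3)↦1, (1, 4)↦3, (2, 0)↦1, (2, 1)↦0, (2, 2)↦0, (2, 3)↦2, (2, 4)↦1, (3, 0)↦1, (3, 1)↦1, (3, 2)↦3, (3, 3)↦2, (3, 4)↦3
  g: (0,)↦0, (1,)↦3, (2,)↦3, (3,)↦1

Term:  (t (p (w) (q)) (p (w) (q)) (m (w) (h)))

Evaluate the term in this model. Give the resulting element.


  w = 2
  q = 1
  (p (w) (q)) = p(2, 1) = 2
  w = 2
  q = 1
  (p (w) (q)) = p(2, 1) = 2
  w = 2
  h = 0
  (m (w) (h)) = m(2, 0) = 1
  (t (p (w) (q)) (p (w) (q)) (m (w) (h))) = t(2, 2, 1) = 1

value = 1


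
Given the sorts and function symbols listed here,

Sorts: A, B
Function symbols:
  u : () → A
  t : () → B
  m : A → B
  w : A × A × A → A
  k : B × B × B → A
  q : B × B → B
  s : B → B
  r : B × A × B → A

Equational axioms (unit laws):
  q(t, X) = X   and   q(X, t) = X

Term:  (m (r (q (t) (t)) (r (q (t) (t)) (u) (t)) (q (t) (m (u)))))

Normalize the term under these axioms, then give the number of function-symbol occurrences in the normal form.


size = 9

1. (m (r (q (t) (t)) (r (q (t) (t)) (u) (t)) (q (t) (m (u)))))  →  (m (r (t) (r (q (t) (t)) (u) (t)) (q (t) (m (u)))))
2. (m (r (t) (r (q (t) (t)) (u) (t)) (q (t) (m (u)))))  →  (m (r (t) (r (t) (u) (t)) (q (t) (m (u)))))
3. (m (r (t) (r (t) (u) (t)) (q (t) (m (u)))))  →  (m (r (t) (r (t) (u) (t)) (m (u))))
normal form: (m (r (t) (r (t) (u) (t)) (m (u))))


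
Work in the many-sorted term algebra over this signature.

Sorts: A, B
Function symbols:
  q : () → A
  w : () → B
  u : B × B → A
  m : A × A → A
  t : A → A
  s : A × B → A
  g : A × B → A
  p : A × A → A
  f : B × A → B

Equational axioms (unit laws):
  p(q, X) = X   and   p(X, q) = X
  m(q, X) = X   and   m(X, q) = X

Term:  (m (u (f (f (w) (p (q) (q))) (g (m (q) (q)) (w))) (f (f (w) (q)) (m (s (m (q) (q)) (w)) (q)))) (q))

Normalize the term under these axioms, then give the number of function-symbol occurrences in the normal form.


size = 15

1. (m (u (f (f (w) (p (q) (q))) (g (m (q) (q)) (w))) (f (f (w) (q)) (m (s (m (q) (q)) (w)) (q)))) (q))  →  (u (f (f (w) (p (q) (q))) (g (m (q) (q)) (w))) (f (f (w) (q)) (m (s (m (q) (q)) (w)) (q))))
2. (u (f (f (w) (p (q) (q))) (g (m (q) (q)) (w))) (f (f (w) (q)) (m (s (m (q) (q)) (w)) (q))))  →  (u (f (f (w) (q)) (g (m (q) (q)) (w))) (f (f (w) (q)) (m (s (m (q) (q)) (w)) (q))))
3. (u (f (f (w) (q)) (g (m (q) (q)) (w))) (f (f (w) (q)) (m (s (m (q) (q)) (w)) (q))))  →  (u (f (f (w) (q)) (g (q) (w))) (f (f (w) (q)) (m (s (m (q) (q)) (w)) (q))))
4. (u (f (f (w) (q)) (g (q) (w))) (f (f (w) (q)) (m (s (m (q) (q)) (w)) (q))))  →  (u (f (f (w) (q)) (g (q) (w))) (f (f (w) (q)) (s (m (q) (q)) (w))))
5. (u (f (f (w) (q)) (g (q) (w))) (f (f (w) (q)) (s (m (q) (q)) (w))))  →  (u (f (f (w) (q)) (g (q) (w))) (f (f (w) (q)) (s (q) (w))))
normal form: (u (f (f (w) (q)) (g (q) (w))) (f (f (w) (q)) (s (q) (w))))


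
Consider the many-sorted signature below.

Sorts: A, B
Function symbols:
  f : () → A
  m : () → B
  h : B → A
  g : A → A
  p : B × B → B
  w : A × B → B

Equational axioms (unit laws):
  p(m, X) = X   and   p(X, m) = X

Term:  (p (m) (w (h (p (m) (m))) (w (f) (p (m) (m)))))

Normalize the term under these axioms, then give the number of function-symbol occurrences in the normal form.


1. (p (m) (w (h (p (m) (m))) (w (f) (p (m) (m)))))  →  (w (h (p (m) (m))) (w (f) (p (m) (m))))
2. (w (h (p (m) (m))) (w (f) (p (m) (m))))  →  (w (h (m)) (w (f) (p (m) (m))))
3. (w (h (m)) (w (f) (p (m) (m))))  →  (w (h (m)) (w (f) (m)))
normal form: (w (h (m)) (w (f) (m)))

size = 6


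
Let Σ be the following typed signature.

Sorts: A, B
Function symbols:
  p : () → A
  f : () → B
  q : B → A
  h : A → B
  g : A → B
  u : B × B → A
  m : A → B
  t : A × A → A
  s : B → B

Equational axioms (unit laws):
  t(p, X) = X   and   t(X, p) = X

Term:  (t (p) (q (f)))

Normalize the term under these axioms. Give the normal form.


1. (t (p) (q (f)))  →  (q (f))

normal form = (q (f))


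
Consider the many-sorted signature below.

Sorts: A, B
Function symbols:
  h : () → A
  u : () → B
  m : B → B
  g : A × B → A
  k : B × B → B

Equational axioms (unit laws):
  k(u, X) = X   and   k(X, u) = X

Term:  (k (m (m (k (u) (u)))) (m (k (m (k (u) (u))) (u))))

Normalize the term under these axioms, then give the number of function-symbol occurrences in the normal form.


size = 7

1. (k (m (m (k (u) (u)))) (m (k (m (k (u) (u))) (u))))  →  (k (m (m (u))) (m (k (m (k (u) (u))) (u))))
2. (k (m (m (u))) (m (k (m (k (u) (u))) (u))))  →  (k (m (m (u))) (m (m (k (u) (u)))))
3. (k (m (m (u))) (m (m (k (u) (u)))))  →  (k (m (m (u))) (m (m (u))))
normal form: (k (m (m (u))) (m (m (u))))


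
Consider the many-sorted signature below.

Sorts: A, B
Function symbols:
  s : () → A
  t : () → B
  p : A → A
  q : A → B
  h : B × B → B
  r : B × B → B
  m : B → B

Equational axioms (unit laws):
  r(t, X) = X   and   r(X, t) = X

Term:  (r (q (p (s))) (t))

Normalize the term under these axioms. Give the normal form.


normal form = (q (p (s)))

1. (r (q (p (s))) (t))  →  (q (p (s)))


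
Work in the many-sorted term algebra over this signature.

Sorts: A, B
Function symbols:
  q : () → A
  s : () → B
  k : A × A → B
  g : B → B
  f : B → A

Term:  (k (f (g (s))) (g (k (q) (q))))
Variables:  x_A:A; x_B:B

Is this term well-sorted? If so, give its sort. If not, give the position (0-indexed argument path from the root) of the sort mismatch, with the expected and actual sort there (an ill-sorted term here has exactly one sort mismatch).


      (s) : B
    (g (s)) : B
  (f (g (s))) : A
      (q) : A
      (q) : A
    (k (q) (q)) : B
  (g (k (q) (q))) : B
(k (f (g (s))) (g (k (q) (q)))) : ✗ arg 1 at [1] has sort B, expected A

ill-sorted at position [1]: expected A, got B


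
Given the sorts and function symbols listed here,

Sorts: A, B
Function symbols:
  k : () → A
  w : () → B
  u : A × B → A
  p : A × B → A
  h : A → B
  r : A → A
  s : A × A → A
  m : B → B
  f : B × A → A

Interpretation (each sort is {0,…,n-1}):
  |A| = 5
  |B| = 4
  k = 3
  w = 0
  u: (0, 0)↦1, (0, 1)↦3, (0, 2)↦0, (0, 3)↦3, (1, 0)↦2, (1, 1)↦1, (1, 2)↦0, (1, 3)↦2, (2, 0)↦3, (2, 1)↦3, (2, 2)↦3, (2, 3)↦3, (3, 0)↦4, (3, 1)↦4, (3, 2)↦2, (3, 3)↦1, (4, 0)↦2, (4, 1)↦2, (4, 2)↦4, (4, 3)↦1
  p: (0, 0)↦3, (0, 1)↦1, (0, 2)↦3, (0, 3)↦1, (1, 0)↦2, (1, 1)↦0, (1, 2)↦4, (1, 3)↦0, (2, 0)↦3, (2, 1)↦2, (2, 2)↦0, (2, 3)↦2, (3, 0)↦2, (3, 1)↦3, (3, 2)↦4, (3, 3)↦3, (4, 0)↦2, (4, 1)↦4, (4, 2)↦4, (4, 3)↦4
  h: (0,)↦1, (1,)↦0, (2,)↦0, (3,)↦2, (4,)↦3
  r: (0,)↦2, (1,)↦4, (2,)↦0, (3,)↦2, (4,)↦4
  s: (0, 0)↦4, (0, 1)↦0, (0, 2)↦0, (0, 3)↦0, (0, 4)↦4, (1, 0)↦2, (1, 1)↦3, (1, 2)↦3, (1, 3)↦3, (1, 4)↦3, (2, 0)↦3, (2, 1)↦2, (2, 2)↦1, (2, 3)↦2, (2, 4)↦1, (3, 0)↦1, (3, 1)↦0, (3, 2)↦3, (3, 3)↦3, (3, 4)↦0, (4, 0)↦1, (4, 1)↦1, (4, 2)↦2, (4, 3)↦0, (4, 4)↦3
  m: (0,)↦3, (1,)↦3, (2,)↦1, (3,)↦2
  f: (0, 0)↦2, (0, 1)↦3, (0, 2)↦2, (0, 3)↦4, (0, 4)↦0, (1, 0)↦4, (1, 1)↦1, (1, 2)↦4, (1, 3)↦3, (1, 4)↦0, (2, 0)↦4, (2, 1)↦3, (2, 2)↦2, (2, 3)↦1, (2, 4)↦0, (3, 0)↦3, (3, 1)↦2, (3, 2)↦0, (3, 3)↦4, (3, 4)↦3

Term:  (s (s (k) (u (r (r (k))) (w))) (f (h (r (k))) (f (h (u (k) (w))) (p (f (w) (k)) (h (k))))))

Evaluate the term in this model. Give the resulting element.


  k = 3
  k = 3
  (r (k)) = r(3,) = 2
  (r (r (k))) = r(2,) = 0
  w = 0
  (u (r (r (k))) (w)) = u(0, 0) = 1
  (s (k) (u (r (r (k))) (w))) = s(3, 1) = 0
  k = 3
  (r (k)) = r(3,) = 2
  (h (r (k))) = h(2,) = 0
  k = 3
  w = 0
  (u (k) (w)) = u(3, 0) = 4
  (h (u (k) (w))) = h(4,) = 3
  w = 0
  k = 3
  (f (w) (k)) = f(0, 3) = 4
  k = 3
  (h (k)) = h(3,) = 2
  (p (f (w) (k)) (h (k))) = p(4, 2) = 4
  (f (h (u (k) (w))) (p (f (w) (k)) (h (k)))) = f(3, 4) = 3
  (f (h (r (k))) (f (h (u (k) (w))) (p (f (w) (k)) (h (k))))) = f(0, 3) = 4
  (s (s (k) (u (r (r (k))) (w))) (f (h (r (k))) (f (h (u (k) (w))) (p (f (w) (k)) (h (k)))))) = s(0, 4) = 4

value = 4


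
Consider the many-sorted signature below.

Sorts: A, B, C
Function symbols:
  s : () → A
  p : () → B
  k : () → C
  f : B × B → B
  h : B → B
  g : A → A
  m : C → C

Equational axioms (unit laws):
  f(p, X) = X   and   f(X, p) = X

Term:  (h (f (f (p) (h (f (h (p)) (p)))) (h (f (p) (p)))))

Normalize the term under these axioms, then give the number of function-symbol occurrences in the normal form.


size = 7

1. (h (f (f (p) (h (f (h (p)) (p)))) (h (f (p) (p)))))  →  (h (f (h (f (h (p)) (p))) (h (f (p) (p)))))
2. (h (f (h (f (h (p)) (p))) (h (f (p) (p)))))  →  (h (f (h (h (p))) (h (f (p) (p)))))
3. (h (f (h (h (p))) (h (f (p) (p)))))  →  (h (f (h (h (p))) (h (p))))
normal form: (h (f (h (h (p))) (h (p))))


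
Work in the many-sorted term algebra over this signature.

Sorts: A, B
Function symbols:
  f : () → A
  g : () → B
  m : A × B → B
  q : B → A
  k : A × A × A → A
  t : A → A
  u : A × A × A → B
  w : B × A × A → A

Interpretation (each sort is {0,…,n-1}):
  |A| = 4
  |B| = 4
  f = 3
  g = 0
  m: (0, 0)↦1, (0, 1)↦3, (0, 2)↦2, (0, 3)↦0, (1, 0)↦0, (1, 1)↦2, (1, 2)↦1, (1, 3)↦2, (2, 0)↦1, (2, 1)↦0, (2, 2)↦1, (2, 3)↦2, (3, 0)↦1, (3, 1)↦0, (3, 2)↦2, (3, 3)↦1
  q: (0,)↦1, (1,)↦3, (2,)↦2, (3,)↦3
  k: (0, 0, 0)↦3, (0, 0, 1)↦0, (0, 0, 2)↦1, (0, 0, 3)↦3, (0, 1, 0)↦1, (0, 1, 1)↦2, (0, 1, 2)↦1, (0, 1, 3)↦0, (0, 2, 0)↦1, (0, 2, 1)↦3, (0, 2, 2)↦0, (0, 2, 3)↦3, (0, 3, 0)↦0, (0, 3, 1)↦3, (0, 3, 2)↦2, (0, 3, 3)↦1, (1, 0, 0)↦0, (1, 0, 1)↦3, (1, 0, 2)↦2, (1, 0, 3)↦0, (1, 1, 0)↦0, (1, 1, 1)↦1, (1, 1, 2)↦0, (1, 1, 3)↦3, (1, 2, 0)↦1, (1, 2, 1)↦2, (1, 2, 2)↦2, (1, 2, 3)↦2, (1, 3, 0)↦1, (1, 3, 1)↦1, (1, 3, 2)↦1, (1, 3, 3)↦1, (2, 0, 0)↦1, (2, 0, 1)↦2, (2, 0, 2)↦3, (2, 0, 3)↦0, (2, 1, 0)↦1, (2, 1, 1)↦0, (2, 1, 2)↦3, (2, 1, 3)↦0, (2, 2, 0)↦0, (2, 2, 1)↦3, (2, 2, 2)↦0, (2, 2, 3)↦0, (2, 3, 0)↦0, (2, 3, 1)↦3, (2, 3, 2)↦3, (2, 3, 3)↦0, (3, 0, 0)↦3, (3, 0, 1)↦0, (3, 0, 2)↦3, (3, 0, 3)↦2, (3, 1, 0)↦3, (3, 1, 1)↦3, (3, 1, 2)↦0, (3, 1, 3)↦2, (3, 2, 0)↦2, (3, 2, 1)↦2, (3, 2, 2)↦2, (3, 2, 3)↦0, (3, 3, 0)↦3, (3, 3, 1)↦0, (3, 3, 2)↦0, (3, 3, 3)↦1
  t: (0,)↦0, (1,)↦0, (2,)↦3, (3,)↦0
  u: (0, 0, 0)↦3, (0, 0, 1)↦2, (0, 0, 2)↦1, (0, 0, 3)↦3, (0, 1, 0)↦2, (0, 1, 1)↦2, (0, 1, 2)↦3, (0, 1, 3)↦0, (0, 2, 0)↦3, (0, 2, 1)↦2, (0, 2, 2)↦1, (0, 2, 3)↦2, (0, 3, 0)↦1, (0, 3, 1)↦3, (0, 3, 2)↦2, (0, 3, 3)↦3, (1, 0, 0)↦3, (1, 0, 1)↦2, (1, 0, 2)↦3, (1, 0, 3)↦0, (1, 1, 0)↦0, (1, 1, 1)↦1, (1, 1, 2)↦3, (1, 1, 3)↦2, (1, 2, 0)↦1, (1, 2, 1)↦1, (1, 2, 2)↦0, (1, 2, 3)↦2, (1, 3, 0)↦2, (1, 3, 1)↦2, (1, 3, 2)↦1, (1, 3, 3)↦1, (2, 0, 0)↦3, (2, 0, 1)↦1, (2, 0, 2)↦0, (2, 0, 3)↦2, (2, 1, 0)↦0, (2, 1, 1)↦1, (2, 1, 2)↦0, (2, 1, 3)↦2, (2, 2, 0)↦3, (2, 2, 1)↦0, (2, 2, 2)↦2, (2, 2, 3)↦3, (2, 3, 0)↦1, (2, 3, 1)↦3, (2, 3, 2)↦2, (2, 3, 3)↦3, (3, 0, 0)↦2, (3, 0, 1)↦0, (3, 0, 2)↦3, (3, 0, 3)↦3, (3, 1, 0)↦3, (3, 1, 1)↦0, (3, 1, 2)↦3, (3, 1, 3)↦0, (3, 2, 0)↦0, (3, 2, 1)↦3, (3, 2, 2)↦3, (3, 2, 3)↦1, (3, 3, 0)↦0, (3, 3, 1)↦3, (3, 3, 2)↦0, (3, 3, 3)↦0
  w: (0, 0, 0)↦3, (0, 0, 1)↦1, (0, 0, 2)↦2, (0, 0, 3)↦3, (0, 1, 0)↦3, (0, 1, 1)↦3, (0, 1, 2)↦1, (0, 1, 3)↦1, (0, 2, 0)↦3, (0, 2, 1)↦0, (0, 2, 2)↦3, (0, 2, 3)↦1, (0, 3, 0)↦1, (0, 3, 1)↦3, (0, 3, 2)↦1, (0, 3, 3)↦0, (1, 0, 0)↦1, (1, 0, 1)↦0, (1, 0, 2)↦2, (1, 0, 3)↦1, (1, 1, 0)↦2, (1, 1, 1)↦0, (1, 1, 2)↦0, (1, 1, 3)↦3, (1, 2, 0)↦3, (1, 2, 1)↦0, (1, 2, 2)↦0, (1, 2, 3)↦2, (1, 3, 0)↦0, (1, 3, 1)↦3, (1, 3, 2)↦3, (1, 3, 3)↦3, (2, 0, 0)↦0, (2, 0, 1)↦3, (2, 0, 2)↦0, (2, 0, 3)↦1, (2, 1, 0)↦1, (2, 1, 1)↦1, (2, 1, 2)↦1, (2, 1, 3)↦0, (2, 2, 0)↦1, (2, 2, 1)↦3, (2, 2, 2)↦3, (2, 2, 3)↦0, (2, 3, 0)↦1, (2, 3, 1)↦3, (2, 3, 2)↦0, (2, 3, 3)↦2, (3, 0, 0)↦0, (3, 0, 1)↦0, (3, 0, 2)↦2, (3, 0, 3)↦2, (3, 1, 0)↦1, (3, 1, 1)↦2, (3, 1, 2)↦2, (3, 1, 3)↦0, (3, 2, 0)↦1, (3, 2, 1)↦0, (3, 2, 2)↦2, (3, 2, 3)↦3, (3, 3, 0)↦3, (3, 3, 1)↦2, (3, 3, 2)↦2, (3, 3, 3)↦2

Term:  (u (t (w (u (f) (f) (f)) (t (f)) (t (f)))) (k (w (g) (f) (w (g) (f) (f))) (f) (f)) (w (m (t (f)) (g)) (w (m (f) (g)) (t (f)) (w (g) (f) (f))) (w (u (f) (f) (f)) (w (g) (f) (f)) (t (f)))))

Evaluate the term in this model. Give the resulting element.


value = 0

  f = 3
  f = 3
  f = 3
  (u (f) (f) (f)) = u(3, 3, 3) = 0
  f = 3
  (t (f)) = t(3,) = 0
  f = 3
  (t (f)) = t(3,) = 0
  (w (u (f) (f) (f)) (t (f)) (t (f))) = w(0, 0, 0) = 3
  (t (w (u (f) (f) (f)) (t (f)) (t (f)))) = t(3,) = 0
  g = 0
  f = 3
  g = 0
  f = 3
  f = 3
  (w (g) (f) (f)) = w(0, 3, 3) = 0
  (w (g) (f) (w (g) (f) (f))) = w(0, 3, 0) = 1
  f = 3
  f = 3
  (k (w (g) (f) (w (g) (f) (f))) (f) (f)) = k(1, 3, 3) = 1
  f = 3
  (t (f)) = t(3,) = 0
  g = 0
  (m (t (f)) (g)) = m(0, 0) = 1
  f = 3
  g = 0
  (m (f) (g)) = m(3, 0) = 1
  f = 3
  (t (f)) = t(3,) = 0
  g = 0
  f = 3
  f = 3
  (w (g) (f) (f)) = w(0, 3, 3) = 0
  (w (m (f) (g)) (t (f)) (w (g) (f) (f))) = w(1, 0, 0) = 1
  f = 3
  f = 3
  f = 3
  (u (f) (f) (f)) = u(3, 3, 3) = 0
  g = 0
  f = 3
  f = 3
  (w (g) (f) (f)) = w(0, 3, 3) = 0
  f = 3
  (t (f)) = t(3,) = 0
  (w (u (f) (f) (f)) (w (g) (f) (f)) (t (f))) = w(0, 0, 0) = 3
  (w (m (t (f)) (g)) (w (m (f) (g)) (t (f)) (w (g) (f) (f))) (w (u (f) (f) (f)) (w (g) (f) (f)) (t (f)))) = w(1, 1, 3) = 3
  (u (t (w (u (f) (f) (f)) (t (f)) (t (f)))) (k (w (g) (f) (w (g) (f) (f))) (f) (f)) (w (m (t (f)) (g)) (w (m (f) (g)) (t (f)) (w (g) (f) (f))) (w (u (f) (f) (f)) (w (g) (f) (f)) (t (f))))) = u(0, 1, 3) = 0


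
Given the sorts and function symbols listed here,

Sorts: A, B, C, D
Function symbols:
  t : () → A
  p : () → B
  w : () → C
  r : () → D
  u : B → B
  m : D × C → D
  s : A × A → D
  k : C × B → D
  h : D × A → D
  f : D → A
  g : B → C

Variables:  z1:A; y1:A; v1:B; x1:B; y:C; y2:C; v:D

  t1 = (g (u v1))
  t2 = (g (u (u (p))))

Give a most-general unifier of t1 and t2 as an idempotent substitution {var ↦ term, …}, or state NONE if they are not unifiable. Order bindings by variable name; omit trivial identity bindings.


{v1 ↦ (u (p))}


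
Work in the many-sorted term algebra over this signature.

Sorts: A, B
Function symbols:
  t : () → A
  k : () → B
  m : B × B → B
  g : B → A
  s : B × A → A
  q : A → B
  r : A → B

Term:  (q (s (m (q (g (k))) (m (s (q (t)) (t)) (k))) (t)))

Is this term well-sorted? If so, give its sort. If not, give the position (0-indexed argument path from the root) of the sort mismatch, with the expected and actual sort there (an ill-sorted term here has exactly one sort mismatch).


ill-sorted at position [0, 0, 1, 0]: expected B, got A

          (k) : B
        (g (k)) : A
      (q (g (k))) : B
            (t) : A
          (q (t)) : B
          (t) : A
        (s (q (t)) (t)) : A
        (k) : B
      (m (s (q (t)) (t)) (k)) : ✗ arg 0 at [0, 0, 1, 0] has sort A, expected B
    (t) : A


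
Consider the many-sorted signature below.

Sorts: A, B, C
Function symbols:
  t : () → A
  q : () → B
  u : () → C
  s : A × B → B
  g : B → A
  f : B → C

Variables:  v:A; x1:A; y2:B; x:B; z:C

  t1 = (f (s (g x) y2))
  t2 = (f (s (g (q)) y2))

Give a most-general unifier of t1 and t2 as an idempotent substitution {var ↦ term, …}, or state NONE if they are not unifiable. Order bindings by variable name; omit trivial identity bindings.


{x ↦ (q)}


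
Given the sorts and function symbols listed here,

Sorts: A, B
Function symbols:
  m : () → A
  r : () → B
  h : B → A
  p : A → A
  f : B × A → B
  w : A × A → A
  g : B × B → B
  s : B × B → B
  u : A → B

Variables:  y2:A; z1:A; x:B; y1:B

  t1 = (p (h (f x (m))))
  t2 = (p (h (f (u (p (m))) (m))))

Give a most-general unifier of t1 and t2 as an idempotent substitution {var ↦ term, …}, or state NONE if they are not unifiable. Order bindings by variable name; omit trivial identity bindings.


{x ↦ (u (p (m)))}


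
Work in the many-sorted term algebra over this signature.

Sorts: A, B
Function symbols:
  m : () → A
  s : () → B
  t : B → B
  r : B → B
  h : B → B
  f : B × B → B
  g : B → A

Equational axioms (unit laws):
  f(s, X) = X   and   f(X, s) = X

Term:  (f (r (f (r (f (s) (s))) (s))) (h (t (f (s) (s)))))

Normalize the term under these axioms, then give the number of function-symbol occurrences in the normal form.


1. (f (r (f (r (f (s) (s))) (s))) (h (t (f (s) (s)))))  →  (f (r (r (f (s) (s)))) (h (t (f (s) (s)))))
2. (f (r (r (f (s) (s)))) (h (t (f (s) (s)))))  →  (f (r (r (s))) (h (t (f (s) (s)))))
3. (f (r (r (s))) (h (t (f (s) (s)))))  →  (f (r (r (s))) (h (t (s))))
normal form: (f (r (r (s))) (h (t (s))))

size = 7


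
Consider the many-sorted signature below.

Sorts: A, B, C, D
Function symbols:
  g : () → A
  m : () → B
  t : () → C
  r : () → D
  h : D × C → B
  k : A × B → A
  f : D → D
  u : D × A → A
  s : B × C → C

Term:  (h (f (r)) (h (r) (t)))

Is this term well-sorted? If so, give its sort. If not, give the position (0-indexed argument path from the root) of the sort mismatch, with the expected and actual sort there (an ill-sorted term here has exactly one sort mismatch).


ill-sorted at position [1]: expected C, got B

    (r) : D
  (f (r)) : D
    (r) : D
    (t) : C
  (h (r) (t)) : B
(h (f (r)) (h (r) (t))) : ✗ arg 1 at [1] has sort B, expected C


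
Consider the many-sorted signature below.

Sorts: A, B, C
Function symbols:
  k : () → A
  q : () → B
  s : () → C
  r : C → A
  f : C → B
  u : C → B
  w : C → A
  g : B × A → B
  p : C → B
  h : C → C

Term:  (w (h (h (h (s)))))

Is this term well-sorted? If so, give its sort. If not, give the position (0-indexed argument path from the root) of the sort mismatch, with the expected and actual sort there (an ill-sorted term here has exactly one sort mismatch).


        (s) : C
      (h (s)) : C
    (h (h (s))) : C
  (h (h (h (s)))) : C
(w (h (h (h (s))))) : A

well-sorted; sort = A


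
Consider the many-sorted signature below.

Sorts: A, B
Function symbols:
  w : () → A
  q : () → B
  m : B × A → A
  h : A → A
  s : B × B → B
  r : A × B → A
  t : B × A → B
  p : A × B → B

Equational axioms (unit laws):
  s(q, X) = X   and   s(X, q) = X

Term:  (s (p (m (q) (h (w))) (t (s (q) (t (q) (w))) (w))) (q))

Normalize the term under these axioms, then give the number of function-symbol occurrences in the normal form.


size = 10

1. (s (p (m (q) (h (w))) (t (s (q) (t (q) (w))) (w))) (q))  →  (p (m (q) (h (w))) (t (s (q) (t (q) (w))) (w)))
2. (p (m (q) (h (w))) (t (s (q) (t (q) (w))) (w)))  →  (p (m (q) (h (w))) (t (t (q) (w)) (w)))
normal form: (p (m (q) (h (w))) (t (t (q) (w)) (w)))


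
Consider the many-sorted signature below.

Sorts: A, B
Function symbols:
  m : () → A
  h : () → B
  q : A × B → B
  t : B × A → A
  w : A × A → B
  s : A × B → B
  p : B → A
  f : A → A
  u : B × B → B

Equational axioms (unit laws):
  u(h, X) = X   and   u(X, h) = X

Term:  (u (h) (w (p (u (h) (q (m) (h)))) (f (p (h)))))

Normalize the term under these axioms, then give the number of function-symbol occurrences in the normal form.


size = 8

1. (u (h) (w (p (u (h) (q (m) (h)))) (f (p (h)))))  →  (w (p (u (h) (q (m) (h)))) (f (p (h))))
2. (w (p (u (h) (q (m) (h)))) (f (p (h))))  →  (w (p (q (m) (h))) (f (p (h))))
normal form: (w (p (q (m) (h))) (f (p (h))))


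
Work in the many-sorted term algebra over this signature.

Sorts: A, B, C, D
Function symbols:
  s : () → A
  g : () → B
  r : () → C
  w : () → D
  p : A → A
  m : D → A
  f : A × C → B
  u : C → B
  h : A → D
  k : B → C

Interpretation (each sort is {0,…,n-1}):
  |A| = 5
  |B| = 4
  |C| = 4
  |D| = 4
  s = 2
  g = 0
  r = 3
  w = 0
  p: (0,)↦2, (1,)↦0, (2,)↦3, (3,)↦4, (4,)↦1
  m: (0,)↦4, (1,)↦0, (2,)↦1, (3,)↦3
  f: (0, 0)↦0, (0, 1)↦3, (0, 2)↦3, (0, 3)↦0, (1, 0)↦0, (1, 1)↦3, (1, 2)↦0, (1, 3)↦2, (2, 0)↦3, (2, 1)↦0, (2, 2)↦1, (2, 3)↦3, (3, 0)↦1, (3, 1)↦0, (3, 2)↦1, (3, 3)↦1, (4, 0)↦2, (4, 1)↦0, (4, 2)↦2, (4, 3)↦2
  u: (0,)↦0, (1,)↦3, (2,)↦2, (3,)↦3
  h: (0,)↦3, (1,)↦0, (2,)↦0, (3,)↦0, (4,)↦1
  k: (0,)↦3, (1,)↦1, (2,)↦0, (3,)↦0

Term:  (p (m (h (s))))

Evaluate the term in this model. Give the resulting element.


value = 1

  s = 2
  (h (s)) = h(2,) = 0
  (m (h (s))) = m(0,) = 4
  (p (m (h (s)))) = p(4,) = 1


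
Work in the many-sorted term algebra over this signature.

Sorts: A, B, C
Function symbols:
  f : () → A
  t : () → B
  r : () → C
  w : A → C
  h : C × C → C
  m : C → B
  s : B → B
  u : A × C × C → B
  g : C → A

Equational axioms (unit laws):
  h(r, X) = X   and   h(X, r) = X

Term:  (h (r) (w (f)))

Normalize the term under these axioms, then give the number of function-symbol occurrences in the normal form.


1. (h (r) (w (f)))  →  (w (f))
normal form: (w (f))

size = 2


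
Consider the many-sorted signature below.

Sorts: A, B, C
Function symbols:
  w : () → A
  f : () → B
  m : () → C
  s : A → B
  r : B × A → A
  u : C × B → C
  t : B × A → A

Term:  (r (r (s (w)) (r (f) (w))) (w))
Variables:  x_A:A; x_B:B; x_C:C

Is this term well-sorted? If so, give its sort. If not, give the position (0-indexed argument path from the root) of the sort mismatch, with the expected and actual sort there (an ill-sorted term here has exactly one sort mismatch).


ill-sorted at position [0]: expected B, got A

      (w) : A
    (s (w)) : B
      (f) : B
      (w) : A
    (r (f) (w)) : A
  (r (s (w)) (r (f) (w))) : A
  (w) : A
(r (r (s (w)) (r (f) (w))) (w)) : ✗ arg 0 at [0] has sort A, expected B


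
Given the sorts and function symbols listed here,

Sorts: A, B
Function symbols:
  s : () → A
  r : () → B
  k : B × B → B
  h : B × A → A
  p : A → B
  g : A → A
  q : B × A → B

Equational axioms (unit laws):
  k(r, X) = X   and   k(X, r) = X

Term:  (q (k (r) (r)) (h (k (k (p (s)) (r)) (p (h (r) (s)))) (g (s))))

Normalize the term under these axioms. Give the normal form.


normal form = (q (r) (h (k (p (s)) (p (h (r) (s)))) (g (s))))

1. (q (k (r) (r)) (h (k (k (p (s)) (r)) (p (h (r) (s)))) (g (s))))  →  (q (r) (h (k (k (p (s)) (r)) (p (h (r) (s)))) (g (s))))
2. (q (r) (h (k (k (p (s)) (r)) (p (h (r) (s)))) (g (s))))  →  (q (r) (h (k (p (s)) (p (h (r) (s)))) (g (s))))


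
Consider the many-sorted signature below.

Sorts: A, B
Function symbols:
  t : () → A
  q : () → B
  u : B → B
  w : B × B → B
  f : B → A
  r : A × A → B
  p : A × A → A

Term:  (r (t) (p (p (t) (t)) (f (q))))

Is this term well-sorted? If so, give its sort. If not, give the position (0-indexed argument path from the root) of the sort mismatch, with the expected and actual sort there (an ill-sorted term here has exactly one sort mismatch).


  (t) : A
      (t) : A
      (t) : A
    (p (t) (t)) : A
      (q) : B
    (f (q)) : A
  (p (p (t) (t)) (f (q))) : A
(r (t) (p (p (t) (t)) (f (q)))) : B

well-sorted; sort = B


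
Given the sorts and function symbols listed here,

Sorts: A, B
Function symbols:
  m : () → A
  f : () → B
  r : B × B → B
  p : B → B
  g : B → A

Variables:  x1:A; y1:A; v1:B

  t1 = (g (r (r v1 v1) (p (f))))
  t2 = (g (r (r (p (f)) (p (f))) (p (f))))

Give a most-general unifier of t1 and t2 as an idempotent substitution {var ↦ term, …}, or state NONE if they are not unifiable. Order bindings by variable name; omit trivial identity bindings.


{v1 ↦ (p (f))}


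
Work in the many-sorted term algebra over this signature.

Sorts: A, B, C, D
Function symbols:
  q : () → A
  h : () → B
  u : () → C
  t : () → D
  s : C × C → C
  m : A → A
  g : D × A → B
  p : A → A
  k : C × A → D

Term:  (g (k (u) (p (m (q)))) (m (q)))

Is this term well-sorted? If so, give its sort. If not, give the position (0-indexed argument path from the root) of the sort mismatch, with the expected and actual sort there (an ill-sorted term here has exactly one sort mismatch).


    (u) : C
        (q) : A
      (m (q)) : A
    (p (m (q))) : A
  (k (u) (p (m (q)))) : D
    (q) : A
  (m (q)) : A
(g (k (u) (p (m (q)))) (m (q))) : B

well-sorted; sort = B


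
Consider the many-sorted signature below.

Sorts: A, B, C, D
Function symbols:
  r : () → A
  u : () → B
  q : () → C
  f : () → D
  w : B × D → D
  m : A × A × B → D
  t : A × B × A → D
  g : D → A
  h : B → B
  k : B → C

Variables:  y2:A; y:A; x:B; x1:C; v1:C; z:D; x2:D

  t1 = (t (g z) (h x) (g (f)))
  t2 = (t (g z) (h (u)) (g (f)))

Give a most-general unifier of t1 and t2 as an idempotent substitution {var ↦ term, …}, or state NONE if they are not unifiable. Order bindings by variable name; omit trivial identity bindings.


{x ↦ (u)}


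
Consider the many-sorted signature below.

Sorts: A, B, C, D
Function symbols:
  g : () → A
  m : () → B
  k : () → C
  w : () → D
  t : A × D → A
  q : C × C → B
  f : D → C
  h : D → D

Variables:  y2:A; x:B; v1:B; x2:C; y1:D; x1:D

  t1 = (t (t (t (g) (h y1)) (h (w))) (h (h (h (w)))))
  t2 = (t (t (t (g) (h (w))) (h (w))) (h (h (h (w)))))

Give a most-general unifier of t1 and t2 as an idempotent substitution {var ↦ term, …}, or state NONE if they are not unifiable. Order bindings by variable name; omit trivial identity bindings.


{y1 ↦ (w)}


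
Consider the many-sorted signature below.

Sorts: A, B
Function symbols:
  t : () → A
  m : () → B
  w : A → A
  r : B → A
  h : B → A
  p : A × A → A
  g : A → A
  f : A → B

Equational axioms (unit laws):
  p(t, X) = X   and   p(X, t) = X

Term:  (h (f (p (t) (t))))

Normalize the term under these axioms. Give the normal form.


normal form = (h (f (t)))

1. (h (f (p (t) (t))))  →  (h (f (t)))


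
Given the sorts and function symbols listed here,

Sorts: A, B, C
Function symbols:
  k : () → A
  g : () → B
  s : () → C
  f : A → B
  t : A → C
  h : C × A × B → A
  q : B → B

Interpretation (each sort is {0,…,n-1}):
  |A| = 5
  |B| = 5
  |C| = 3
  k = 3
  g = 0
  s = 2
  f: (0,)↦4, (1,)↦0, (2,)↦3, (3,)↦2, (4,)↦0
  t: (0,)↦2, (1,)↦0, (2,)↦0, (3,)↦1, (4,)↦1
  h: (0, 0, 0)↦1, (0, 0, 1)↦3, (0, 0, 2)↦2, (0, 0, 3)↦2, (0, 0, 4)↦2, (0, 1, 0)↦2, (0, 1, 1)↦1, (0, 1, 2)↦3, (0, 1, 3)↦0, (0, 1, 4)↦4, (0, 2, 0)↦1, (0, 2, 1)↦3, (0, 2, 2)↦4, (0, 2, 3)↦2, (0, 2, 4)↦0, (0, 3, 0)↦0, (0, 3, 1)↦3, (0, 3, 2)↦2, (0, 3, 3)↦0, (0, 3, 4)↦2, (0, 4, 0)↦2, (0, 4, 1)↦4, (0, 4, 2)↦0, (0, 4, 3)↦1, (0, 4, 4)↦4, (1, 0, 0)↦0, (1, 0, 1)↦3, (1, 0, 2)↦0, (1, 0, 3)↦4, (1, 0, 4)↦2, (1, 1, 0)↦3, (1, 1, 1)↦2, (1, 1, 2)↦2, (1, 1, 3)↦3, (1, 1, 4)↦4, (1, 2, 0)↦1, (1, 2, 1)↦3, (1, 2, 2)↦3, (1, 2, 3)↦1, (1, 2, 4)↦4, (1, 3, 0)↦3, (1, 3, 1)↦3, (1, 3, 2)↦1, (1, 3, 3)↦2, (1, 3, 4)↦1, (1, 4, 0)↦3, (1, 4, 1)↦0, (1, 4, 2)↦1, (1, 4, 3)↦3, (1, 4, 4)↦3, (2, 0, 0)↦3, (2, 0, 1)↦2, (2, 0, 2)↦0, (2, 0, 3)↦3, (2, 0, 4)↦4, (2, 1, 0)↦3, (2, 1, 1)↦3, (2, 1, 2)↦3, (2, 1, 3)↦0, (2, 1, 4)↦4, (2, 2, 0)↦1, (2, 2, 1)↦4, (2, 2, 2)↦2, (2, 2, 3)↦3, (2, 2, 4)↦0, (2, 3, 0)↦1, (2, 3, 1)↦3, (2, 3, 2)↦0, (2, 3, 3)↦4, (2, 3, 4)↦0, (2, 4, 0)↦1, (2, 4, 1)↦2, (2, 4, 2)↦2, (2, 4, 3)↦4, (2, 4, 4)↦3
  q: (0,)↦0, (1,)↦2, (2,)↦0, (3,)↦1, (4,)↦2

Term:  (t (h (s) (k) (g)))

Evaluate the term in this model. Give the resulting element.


value = 0

  s = 2
  k = 3
  g = 0
  (h (s) (k) (g)) = h(2, 3, 0) = 1
  (t (h (s) (k) (g))) = t(1,) = 0


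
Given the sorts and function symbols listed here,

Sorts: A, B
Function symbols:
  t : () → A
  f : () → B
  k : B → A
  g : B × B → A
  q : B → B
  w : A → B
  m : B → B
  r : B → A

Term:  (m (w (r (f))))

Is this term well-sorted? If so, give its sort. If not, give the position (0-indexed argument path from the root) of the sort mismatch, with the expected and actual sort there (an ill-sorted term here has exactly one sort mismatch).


well-sorted; sort = B

      (f) : B
    (r (f)) : A
  (w (r (f))) : B
(m (w (r (f)))) : B


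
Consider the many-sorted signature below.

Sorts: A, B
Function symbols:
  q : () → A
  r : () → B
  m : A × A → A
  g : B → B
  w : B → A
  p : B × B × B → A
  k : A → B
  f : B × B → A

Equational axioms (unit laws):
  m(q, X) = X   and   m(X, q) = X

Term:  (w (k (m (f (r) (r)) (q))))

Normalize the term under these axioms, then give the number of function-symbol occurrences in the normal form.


1. (w (k (m (f (r) (r)) (q))))  →  (w (k (f (r) (r))))
normal form: (w (k (f (r) (r))))

size = 5


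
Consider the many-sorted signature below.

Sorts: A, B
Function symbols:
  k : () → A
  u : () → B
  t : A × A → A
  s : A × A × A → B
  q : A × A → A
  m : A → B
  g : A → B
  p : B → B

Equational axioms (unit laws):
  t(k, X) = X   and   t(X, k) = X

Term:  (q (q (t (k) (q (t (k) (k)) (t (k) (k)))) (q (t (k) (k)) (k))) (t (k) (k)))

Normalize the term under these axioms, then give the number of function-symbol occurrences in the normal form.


1. (q (q (t (k) (q (t (k) (k)) (t (k) (k)))) (q (t (k) (k)) (k))) (t (k) (k)))  →  (q (q (q (t (k) (k)) (t (k) (k))) (q (t (k) (k)) (k))) (t (k) (k)))
2. (q (q (q (t (k) (k)) (t (k) (k))) (q (t (k) (k)) (k))) (t (k) (k)))  →  (q (q (q (k) (t (k) (k))) (q (t (k) (k)) (k))) (t (k) (k)))
3. (q (q (q (k) (t (k) (k))) (q (t (k) (k)) (k))) (t (k) (k)))  →  (q (q (q (k) (k)) (q (t (k) (k)) (k))) (t (k) (k)))
4. (q (q (q (k) (k)) (q (t (k) (k)) (k))) (t (k) (k)))  →  (q (q (q (k) (k)) (q (k) (k))) (t (k) (k)))
5. (q (q (q (k) (k)) (q (k) (k))) (t (k) (k)))  →  (q (q (q (k) (k)) (q (k) (k))) (k))
normal form: (q (q (q (k) (k)) (q (k) (k))) (k))

size = 9
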